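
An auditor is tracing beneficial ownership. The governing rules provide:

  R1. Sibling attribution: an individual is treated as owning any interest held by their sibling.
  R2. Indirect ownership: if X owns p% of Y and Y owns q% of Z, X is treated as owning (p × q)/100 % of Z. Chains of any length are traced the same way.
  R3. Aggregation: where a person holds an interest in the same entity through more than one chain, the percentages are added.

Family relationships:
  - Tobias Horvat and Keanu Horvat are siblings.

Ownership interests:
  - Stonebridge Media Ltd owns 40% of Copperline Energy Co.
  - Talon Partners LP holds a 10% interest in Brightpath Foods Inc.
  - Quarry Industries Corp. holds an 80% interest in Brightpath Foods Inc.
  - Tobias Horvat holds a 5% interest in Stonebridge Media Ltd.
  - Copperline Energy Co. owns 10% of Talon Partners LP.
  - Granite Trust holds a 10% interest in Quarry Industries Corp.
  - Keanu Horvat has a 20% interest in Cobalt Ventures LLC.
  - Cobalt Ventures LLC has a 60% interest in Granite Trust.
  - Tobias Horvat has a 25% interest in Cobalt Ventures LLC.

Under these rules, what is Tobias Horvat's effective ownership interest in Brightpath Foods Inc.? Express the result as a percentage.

By sibling attribution (R1), Tobias Horvat is treated as also owning Keanu Horvat's interest in Cobalt Ventures LLC, giving 25% + 20% = 45%.
Chain via Cobalt Ventures LLC → Granite Trust → Quarry Industries Corp. (R2): 45% × 60% × 10% × 80% = 2.16% of Brightpath Foods Inc.
Chain via Stonebridge Media Ltd → Copperline Energy Co. → Talon Partners LP (R2): 5% × 40% × 10% × 10% = 0.02% of Brightpath Foods Inc.
Aggregating (R3): 2.16% + 0.02% = 2.18%.

2.18%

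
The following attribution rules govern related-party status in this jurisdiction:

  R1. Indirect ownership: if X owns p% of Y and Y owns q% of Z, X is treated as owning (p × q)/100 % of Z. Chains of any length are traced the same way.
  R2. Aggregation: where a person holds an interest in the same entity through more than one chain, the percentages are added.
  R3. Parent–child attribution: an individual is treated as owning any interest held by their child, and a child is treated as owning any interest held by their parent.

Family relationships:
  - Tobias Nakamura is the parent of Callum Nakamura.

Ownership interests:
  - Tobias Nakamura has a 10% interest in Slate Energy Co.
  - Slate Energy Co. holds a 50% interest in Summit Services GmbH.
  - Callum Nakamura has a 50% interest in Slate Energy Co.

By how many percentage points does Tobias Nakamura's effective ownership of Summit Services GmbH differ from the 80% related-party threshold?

By parent–child attribution (R3), Tobias Nakamura is treated as also owning Callum Nakamura's interest in Slate Energy Co, giving 10% + 50% = 60%.
Chain via Slate Energy Co. (R1): 60% × 50% = 30% of Summit Services GmbH.
30% falls short of the 80% threshold by 50 percentage points.

50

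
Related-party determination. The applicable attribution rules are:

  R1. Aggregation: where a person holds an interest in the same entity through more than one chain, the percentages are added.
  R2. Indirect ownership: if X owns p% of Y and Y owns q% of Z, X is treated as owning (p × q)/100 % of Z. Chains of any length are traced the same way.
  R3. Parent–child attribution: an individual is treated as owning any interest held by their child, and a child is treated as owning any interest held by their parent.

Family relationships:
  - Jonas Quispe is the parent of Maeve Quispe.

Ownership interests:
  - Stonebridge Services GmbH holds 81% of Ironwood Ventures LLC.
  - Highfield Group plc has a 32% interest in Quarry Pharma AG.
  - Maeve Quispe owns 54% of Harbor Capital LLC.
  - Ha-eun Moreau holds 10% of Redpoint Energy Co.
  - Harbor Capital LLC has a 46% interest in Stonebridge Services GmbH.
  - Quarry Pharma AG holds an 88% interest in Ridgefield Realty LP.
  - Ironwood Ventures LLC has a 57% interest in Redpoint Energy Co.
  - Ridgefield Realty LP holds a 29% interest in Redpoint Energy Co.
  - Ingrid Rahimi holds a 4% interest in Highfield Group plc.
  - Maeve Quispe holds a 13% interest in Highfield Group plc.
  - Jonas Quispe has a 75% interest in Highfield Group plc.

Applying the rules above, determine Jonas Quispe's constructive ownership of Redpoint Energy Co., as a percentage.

18.65506%

By parent–child attribution (R3), Jonas Quispe is treated as also owning Maeve Quispe's interest in Highfield Group plc, giving 75% + 13% = 88%.
By parent–child attribution (R3), Jonas Quispe is treated as owning Maeve Quispe's 54% interest in Harbor Capital LLC.
Chain via Highfield Group plc → Quarry Pharma AG → Ridgefield Realty LP (R2): 88% × 32% × 88% × 29% = 7.186432% of Redpoint Energy Co.
Chain via Harbor Capital LLC → Stonebridge Services GmbH → Ironwood Ventures LLC (R2): 54% × 46% × 81% × 57% = 11.468628% of Redpoint Energy Co.
Aggregating (R1): 7.186432% + 11.468628% = 18.65506%.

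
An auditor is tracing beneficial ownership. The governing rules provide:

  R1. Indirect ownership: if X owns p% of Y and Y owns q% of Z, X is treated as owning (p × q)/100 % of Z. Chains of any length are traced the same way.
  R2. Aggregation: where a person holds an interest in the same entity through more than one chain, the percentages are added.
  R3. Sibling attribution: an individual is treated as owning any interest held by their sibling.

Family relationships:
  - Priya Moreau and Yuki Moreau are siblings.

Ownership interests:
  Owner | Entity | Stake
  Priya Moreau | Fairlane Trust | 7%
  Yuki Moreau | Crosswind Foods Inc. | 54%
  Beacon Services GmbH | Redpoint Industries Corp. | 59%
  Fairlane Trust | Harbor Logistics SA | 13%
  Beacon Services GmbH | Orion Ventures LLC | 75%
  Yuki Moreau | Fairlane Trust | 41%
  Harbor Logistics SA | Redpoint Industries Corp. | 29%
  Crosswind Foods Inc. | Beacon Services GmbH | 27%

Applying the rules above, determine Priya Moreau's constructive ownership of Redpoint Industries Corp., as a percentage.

By sibling attribution (R3), Priya Moreau is treated as also owning Yuki Moreau's interest in Fairlane Trust, giving 7% + 41% = 48%.
By sibling attribution (R3), Priya Moreau is treated as owning Yuki Moreau's 54% interest in Crosswind Foods Inc.
Chain via Fairlane Trust → Harbor Logistics SA (R1): 48% × 13% × 29% = 1.8096% of Redpoint Industries Corp.
Chain via Crosswind Foods Inc. → Beacon Services GmbH (R1): 54% × 27% × 59% = 8.6022% of Redpoint Industries Corp.
Aggregating (R2): 1.8096% + 8.6022% = 10.4118%.

10.4118%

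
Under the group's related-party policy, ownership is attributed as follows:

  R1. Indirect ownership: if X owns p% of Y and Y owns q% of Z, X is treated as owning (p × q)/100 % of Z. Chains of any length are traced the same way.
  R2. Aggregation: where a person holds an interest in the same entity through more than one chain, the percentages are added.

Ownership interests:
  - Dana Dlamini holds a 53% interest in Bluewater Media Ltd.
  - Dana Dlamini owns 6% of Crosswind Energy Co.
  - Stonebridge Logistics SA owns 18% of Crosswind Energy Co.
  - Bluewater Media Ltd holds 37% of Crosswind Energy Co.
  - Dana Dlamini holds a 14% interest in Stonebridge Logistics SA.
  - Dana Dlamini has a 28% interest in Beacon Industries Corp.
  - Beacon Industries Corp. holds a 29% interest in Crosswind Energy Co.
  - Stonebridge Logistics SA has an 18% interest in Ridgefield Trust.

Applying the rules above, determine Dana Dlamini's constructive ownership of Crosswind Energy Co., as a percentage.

36.25%

Chain via Bluewater Media Ltd (R1): 53% × 37% = 19.61% of Crosswind Energy Co.
Chain via Stonebridge Logistics SA (R1): 14% × 18% = 2.52% of Crosswind Energy Co.
Chain via Beacon Industries Corp. (R1): 28% × 29% = 8.12% of Crosswind Energy Co.
Direct interest in Crosswind Energy Co: 6%.
Aggregating (R2): 19.61% + 2.52% + 8.12% + 6% = 36.25%.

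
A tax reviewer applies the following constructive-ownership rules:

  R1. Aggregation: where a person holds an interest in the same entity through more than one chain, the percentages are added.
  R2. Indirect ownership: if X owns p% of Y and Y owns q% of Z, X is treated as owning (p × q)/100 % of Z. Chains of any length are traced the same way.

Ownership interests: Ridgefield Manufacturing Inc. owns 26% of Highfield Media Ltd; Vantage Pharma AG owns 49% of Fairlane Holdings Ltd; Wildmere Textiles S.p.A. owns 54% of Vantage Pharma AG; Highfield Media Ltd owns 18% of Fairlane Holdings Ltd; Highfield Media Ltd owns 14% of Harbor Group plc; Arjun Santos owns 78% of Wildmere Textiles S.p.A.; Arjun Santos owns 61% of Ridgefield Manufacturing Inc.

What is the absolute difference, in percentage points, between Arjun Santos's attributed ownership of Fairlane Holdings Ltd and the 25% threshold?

1.5064

Chain via Ridgefield Manufacturing Inc. → Highfield Media Ltd (R2): 61% × 26% × 18% = 2.8548% of Fairlane Holdings Ltd.
Chain via Wildmere Textiles S.p.A. → Vantage Pharma AG (R2): 78% × 54% × 49% = 20.6388% of Fairlane Holdings Ltd.
Aggregating (R1): 2.8548% + 20.6388% = 23.4936%.
23.4936% falls short of the 25% threshold by 1.5064 percentage points.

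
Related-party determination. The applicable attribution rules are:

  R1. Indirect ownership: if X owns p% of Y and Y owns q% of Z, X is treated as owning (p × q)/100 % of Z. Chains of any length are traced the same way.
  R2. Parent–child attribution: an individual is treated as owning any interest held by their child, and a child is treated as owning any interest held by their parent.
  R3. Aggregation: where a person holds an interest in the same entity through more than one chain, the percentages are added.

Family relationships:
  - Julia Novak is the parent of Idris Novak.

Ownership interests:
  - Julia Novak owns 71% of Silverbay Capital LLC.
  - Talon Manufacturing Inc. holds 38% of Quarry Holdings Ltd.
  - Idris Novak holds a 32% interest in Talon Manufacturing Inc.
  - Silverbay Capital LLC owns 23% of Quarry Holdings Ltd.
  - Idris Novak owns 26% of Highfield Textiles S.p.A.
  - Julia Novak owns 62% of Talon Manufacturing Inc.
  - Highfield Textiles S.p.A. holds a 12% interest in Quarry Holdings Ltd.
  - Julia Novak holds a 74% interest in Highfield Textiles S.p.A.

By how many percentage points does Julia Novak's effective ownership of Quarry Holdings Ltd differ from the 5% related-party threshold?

59.05

By parent–child attribution (R2), Julia Novak is treated as also owning Idris Novak's interest in Talon Manufacturing Inc, giving 62% + 32% = 94%.
By parent–child attribution (R2), Julia Novak is treated as also owning Idris Novak's interest in Highfield Textiles S.p.A, giving 74% + 26% = 100%.
Chain via Talon Manufacturing Inc. (R1): 94% × 38% = 35.72% of Quarry Holdings Ltd.
Chain via Silverbay Capital LLC (R1): 71% × 23% = 16.33% of Quarry Holdings Ltd.
Chain via Highfield Textiles S.p.A. (R1): 100% × 12% = 12% of Quarry Holdings Ltd.
Aggregating (R3): 35.72% + 16.33% + 12% = 64.05%.
64.05% exceeds the 5% threshold by 59.05 percentage points.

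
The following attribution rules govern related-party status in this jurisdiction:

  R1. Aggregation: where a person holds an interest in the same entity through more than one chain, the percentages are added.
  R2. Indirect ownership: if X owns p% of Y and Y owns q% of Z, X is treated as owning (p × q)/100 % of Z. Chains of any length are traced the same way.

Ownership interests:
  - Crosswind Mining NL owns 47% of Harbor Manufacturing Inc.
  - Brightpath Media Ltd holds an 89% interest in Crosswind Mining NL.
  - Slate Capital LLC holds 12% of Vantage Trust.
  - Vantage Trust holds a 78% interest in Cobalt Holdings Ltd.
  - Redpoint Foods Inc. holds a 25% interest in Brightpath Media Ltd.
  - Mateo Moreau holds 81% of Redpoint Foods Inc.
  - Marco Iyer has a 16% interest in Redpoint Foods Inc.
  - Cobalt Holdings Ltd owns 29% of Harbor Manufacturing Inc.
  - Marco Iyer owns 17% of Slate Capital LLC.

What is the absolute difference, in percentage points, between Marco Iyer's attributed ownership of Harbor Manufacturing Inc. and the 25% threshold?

Chain via Slate Capital LLC → Vantage Trust → Cobalt Holdings Ltd (R2): 17% × 12% × 78% × 29% = 0.461448% of Harbor Manufacturing Inc.
Chain via Redpoint Foods Inc. → Brightpath Media Ltd → Crosswind Mining NL (R2): 16% × 25% × 89% × 47% = 1.6732% of Harbor Manufacturing Inc.
Aggregating (R1): 0.461448% + 1.6732% = 2.134648%.
2.134648% falls short of the 25% threshold by 22.865352 percentage points.

22.865352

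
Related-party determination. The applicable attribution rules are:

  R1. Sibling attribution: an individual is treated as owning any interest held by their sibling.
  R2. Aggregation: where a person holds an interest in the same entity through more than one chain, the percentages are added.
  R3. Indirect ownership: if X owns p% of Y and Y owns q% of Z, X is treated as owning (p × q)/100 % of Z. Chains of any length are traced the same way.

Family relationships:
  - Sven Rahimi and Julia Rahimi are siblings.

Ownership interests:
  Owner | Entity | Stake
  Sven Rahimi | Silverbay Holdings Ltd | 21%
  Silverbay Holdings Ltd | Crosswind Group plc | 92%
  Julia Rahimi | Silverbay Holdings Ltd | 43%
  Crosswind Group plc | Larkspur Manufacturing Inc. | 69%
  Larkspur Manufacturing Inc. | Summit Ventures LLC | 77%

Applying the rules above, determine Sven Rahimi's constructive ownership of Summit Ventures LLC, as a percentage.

By sibling attribution (R1), Sven Rahimi is treated as also owning Julia Rahimi's interest in Silverbay Holdings Ltd, giving 21% + 43% = 64%.
Chain via Silverbay Holdings Ltd → Crosswind Group plc → Larkspur Manufacturing Inc. (R3): 64% × 92% × 69% × 77% = 31.282944% of Summit Ventures LLC.

31.282944%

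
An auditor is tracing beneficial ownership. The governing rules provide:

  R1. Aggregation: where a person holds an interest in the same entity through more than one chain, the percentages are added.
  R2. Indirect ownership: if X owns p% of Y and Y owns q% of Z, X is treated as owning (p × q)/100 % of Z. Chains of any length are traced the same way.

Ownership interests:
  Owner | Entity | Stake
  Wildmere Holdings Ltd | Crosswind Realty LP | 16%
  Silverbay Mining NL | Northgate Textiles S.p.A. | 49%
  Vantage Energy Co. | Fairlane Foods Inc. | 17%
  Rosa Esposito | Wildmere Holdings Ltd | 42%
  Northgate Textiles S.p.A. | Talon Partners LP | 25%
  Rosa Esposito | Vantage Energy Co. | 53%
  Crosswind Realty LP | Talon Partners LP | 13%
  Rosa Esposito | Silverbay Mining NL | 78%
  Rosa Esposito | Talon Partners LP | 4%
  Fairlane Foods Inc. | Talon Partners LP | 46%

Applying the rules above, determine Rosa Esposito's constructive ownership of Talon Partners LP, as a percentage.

18.5732%

Chain via Vantage Energy Co. → Fairlane Foods Inc. (R2): 53% × 17% × 46% = 4.1446% of Talon Partners LP.
Chain via Wildmere Holdings Ltd → Crosswind Realty LP (R2): 42% × 16% × 13% = 0.8736% of Talon Partners LP.
Chain via Silverbay Mining NL → Northgate Textiles S.p.A. (R2): 78% × 49% × 25% = 9.555% of Talon Partners LP.
Direct interest in Talon Partners LP: 4%.
Aggregating (R1): 4.1446% + 0.8736% + 9.555% + 4% = 18.5732%.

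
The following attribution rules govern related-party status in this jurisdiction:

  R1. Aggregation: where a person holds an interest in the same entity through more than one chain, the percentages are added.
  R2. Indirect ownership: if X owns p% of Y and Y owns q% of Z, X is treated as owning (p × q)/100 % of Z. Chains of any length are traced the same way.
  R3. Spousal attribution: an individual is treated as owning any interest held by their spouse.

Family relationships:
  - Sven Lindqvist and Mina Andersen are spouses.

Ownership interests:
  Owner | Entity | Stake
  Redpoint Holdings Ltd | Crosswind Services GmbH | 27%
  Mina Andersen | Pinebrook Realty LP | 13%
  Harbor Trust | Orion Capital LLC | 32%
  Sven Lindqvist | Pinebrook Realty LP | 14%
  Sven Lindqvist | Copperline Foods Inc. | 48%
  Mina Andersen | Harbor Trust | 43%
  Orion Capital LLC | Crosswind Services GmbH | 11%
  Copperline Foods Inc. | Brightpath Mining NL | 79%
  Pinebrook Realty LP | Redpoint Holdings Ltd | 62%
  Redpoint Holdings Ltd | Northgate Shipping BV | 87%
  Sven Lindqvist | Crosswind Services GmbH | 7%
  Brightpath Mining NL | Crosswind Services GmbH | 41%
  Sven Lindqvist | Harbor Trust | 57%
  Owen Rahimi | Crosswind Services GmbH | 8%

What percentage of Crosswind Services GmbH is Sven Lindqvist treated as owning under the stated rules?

By spousal attribution (R3), Sven Lindqvist is treated as also owning Mina Andersen's interest in Pinebrook Realty LP, giving 14% + 13% = 27%.
By spousal attribution (R3), Sven Lindqvist is treated as also owning Mina Andersen's interest in Harbor Trust, giving 57% + 43% = 100%.
Chain via Pinebrook Realty LP → Redpoint Holdings Ltd (R2): 27% × 62% × 27% = 4.5198% of Crosswind Services GmbH.
Chain via Copperline Foods Inc. → Brightpath Mining NL (R2): 48% × 79% × 41% = 15.5472% of Crosswind Services GmbH.
Chain via Harbor Trust → Orion Capital LLC (R2): 100% × 32% × 11% = 3.52% of Crosswind Services GmbH.
Direct interest in Crosswind Services GmbH: 7%.
Aggregating (R1): 4.5198% + 15.5472% + 3.52% + 7% = 30.587%.

30.587%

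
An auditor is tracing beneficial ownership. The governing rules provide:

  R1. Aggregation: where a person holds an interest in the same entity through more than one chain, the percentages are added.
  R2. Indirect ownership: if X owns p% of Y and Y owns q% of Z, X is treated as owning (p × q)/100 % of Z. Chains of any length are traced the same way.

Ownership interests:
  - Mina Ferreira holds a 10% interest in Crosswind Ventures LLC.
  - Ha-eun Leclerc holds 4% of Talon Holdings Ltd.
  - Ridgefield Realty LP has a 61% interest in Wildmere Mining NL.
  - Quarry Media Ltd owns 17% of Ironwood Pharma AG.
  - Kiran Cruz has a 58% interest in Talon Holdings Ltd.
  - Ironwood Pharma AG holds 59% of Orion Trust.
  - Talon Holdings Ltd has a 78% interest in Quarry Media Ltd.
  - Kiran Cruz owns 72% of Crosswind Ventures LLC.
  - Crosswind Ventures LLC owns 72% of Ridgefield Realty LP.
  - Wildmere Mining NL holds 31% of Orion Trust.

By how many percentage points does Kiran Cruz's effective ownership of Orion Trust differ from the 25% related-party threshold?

10.659484

Chain via Crosswind Ventures LLC → Ridgefield Realty LP → Wildmere Mining NL (R2): 72% × 72% × 61% × 31% = 9.802944% of Orion Trust.
Chain via Talon Holdings Ltd → Quarry Media Ltd → Ironwood Pharma AG (R2): 58% × 78% × 17% × 59% = 4.537572% of Orion Trust.
Aggregating (R1): 9.802944% + 4.537572% = 14.340516%.
14.340516% falls short of the 25% threshold by 10.659484 percentage points.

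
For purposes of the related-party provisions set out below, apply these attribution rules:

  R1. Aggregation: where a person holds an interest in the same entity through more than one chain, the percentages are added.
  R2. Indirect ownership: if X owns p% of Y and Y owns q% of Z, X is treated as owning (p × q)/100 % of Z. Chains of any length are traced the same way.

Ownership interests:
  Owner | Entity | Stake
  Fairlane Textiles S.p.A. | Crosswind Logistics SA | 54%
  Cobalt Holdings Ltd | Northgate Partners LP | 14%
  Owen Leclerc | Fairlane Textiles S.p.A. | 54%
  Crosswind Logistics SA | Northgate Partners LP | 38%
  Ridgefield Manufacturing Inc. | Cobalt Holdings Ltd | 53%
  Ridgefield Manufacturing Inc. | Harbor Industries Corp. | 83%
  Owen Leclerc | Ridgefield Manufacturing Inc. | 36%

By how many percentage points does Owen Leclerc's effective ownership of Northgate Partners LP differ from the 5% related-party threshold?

8.752

Chain via Ridgefield Manufacturing Inc. → Cobalt Holdings Ltd (R2): 36% × 53% × 14% = 2.6712% of Northgate Partners LP.
Chain via Fairlane Textiles S.p.A. → Crosswind Logistics SA (R2): 54% × 54% × 38% = 11.0808% of Northgate Partners LP.
Aggregating (R1): 2.6712% + 11.0808% = 13.752%.
13.752% exceeds the 5% threshold by 8.752 percentage points.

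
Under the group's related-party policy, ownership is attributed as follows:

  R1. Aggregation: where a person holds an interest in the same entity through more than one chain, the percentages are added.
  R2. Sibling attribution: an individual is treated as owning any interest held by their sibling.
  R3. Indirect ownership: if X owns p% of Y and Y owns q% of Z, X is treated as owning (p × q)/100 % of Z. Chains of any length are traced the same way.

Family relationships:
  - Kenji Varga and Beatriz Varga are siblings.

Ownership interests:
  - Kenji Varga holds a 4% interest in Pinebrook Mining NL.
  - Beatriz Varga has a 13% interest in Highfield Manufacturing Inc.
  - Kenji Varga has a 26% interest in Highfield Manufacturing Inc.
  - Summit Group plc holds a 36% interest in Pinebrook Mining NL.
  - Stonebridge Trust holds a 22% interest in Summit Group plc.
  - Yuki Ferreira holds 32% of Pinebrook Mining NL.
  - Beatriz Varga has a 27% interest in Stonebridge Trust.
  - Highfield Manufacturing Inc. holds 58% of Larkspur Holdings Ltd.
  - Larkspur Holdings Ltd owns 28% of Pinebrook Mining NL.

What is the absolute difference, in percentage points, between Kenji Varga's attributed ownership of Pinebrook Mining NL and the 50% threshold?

By sibling attribution (R2), Kenji Varga is treated as also owning Beatriz Varga's interest in Highfield Manufacturing Inc, giving 26% + 13% = 39%.
By sibling attribution (R2), Kenji Varga is treated as owning Beatriz Varga's 27% interest in Stonebridge Trust.
Chain via Highfield Manufacturing Inc. → Larkspur Holdings Ltd (R3): 39% × 58% × 28% = 6.3336% of Pinebrook Mining NL.
Direct interest in Pinebrook Mining NL: 4%.
Chain via Stonebridge Trust → Summit Group plc (R3): 27% × 22% × 36% = 2.1384% of Pinebrook Mining NL.
Aggregating (R1): 6.3336% + 4% + 2.1384% = 12.472%.
12.472% falls short of the 50% threshold by 37.528 percentage points.

37.528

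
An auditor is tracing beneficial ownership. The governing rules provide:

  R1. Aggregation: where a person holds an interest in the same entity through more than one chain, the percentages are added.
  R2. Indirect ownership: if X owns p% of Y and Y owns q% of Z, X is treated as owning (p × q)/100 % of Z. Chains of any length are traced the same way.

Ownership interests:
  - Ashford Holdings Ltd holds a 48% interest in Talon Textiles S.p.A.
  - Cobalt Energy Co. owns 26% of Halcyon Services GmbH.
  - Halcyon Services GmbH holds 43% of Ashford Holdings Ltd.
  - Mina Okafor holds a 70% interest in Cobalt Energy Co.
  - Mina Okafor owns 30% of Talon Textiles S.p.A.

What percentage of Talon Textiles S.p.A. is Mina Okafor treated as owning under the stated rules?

Chain via Cobalt Energy Co. → Halcyon Services GmbH → Ashford Holdings Ltd (R2): 70% × 26% × 43% × 48% = 3.75648% of Talon Textiles S.p.A.
Direct interest in Talon Textiles S.p.A: 30%.
Aggregating (R1): 3.75648% + 30% = 33.75648%.

33.75648%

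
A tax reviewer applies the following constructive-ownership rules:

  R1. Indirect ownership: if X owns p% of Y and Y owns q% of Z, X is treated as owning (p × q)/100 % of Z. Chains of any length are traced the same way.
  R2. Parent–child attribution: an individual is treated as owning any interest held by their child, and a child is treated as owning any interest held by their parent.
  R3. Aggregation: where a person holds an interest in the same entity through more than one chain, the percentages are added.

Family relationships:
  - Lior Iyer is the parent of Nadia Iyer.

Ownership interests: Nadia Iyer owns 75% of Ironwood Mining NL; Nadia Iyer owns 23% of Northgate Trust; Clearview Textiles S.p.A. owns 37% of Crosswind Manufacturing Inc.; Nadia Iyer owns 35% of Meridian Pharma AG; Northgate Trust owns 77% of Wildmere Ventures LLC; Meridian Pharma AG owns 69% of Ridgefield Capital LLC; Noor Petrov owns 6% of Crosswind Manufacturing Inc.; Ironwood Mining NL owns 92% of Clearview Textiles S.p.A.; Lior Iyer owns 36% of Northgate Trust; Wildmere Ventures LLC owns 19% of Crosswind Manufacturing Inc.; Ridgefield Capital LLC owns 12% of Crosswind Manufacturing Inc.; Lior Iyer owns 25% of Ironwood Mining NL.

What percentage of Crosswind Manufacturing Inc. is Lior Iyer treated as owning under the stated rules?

45.5697%

By parent–child attribution (R2), Lior Iyer is treated as also owning Nadia Iyer's interest in Northgate Trust, giving 36% + 23% = 59%.
By parent–child attribution (R2), Lior Iyer is treated as also owning Nadia Iyer's interest in Ironwood Mining NL, giving 25% + 75% = 100%.
By parent–child attribution (R2), Lior Iyer is treated as owning Nadia Iyer's 35% interest in Meridian Pharma AG.
Chain via Northgate Trust → Wildmere Ventures LLC (R1): 59% × 77% × 19% = 8.6317% of Crosswind Manufacturing Inc.
Chain via Ironwood Mining NL → Clearview Textiles S.p.A. (R1): 100% × 92% × 37% = 34.04% of Crosswind Manufacturing Inc.
Chain via Meridian Pharma AG → Ridgefield Capital LLC (R1): 35% × 69% × 12% = 2.898% of Crosswind Manufacturing Inc.
Aggregating (R3): 8.6317% + 34.04% + 2.898% = 45.5697%.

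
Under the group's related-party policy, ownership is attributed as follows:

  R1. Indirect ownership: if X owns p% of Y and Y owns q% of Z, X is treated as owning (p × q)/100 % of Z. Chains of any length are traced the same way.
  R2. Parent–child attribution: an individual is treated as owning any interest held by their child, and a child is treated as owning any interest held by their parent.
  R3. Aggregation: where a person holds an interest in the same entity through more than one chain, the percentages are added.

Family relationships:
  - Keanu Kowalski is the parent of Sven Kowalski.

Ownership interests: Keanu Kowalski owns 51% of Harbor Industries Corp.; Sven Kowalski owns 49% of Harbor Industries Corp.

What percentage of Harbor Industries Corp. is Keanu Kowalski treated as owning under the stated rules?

By parent–child attribution (R2), Keanu Kowalski is treated as also owning Sven Kowalski's interest in Harbor Industries Corp, giving 51% + 49% = 100%.
Direct interest in Harbor Industries Corp: 100%.

100%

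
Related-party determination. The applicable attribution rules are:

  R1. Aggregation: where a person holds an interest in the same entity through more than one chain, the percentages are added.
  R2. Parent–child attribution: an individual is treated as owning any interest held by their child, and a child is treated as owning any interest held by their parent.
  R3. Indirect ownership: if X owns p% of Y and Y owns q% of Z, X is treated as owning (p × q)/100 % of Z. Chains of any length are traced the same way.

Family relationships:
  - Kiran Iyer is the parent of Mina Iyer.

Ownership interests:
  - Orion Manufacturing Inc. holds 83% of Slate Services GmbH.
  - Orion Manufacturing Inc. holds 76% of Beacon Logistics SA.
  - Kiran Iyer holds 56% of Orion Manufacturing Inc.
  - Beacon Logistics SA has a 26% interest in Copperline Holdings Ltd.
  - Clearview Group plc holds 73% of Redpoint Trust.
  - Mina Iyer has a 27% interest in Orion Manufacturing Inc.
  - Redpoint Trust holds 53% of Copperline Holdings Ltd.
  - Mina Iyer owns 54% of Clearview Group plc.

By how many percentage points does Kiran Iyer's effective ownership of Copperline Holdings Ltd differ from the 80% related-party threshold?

42.7066

By parent–child attribution (R2), Kiran Iyer is treated as also owning Mina Iyer's interest in Orion Manufacturing Inc, giving 56% + 27% = 83%.
By parent–child attribution (R2), Kiran Iyer is treated as owning Mina Iyer's 54% interest in Clearview Group plc.
Chain via Orion Manufacturing Inc. → Beacon Logistics SA (R3): 83% × 76% × 26% = 16.4008% of Copperline Holdings Ltd.
Chain via Clearview Group plc → Redpoint Trust (R3): 54% × 73% × 53% = 20.8926% of Copperline Holdings Ltd.
Aggregating (R1): 16.4008% + 20.8926% = 37.2934%.
37.2934% falls short of the 80% threshold by 42.7066 percentage points.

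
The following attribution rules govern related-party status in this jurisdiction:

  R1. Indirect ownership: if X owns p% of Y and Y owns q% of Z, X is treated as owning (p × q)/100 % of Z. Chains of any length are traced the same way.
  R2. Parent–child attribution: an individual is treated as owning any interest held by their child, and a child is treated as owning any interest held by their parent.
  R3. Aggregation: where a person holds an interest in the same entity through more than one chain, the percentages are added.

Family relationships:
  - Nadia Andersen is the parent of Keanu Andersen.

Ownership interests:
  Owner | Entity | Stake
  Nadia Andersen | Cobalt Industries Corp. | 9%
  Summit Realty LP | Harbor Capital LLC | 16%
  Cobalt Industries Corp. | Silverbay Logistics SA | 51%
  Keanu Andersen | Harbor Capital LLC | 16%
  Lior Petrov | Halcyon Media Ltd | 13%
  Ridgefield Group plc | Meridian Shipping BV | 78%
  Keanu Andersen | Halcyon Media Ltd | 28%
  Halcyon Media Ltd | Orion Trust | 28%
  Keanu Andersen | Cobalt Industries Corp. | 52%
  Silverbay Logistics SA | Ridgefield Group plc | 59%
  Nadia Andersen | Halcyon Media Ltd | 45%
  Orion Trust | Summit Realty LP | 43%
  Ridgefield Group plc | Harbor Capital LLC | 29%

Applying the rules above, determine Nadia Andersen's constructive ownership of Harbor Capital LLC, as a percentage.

22.729193%

By parent–child attribution (R2), Nadia Andersen is treated as also owning Keanu Andersen's interest in Halcyon Media Ltd, giving 45% + 28% = 73%.
By parent–child attribution (R2), Nadia Andersen is treated as also owning Keanu Andersen's interest in Cobalt Industries Corp, giving 9% + 52% = 61%.
By parent–child attribution (R2), Nadia Andersen is treated as owning Keanu Andersen's 16% interest in Harbor Capital LLC.
Chain via Halcyon Media Ltd → Orion Trust → Summit Realty LP (R1): 73% × 28% × 43% × 16% = 1.406272% of Harbor Capital LLC.
Chain via Cobalt Industries Corp. → Silverbay Logistics SA → Ridgefield Group plc (R1): 61% × 51% × 59% × 29% = 5.322921% of Harbor Capital LLC.
Direct interest in Harbor Capital LLC: 16%.
Aggregating (R3): 1.406272% + 5.322921% + 16% = 22.729193%.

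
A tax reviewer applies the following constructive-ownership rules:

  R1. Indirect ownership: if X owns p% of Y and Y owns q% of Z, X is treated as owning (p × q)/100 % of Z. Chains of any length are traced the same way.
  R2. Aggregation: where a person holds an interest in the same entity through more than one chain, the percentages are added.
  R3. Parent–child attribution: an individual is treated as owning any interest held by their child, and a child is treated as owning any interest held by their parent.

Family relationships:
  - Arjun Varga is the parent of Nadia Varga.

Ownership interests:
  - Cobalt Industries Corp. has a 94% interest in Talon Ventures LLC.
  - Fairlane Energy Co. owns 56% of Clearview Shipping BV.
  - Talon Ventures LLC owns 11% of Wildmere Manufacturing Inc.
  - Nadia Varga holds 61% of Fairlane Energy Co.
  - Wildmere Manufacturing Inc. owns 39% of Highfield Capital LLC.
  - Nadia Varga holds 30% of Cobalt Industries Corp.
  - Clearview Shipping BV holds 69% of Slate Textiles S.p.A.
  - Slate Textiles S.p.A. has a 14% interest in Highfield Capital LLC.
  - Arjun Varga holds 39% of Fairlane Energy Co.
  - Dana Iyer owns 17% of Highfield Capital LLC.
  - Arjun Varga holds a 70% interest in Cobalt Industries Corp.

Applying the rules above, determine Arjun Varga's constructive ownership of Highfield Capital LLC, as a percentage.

By parent–child attribution (R3), Arjun Varga is treated as also owning Nadia Varga's interest in Fairlane Energy Co, giving 39% + 61% = 100%.
By parent–child attribution (R3), Arjun Varga is treated as also owning Nadia Varga's interest in Cobalt Industries Corp, giving 70% + 30% = 100%.
Chain via Fairlane Energy Co. → Clearview Shipping BV → Slate Textiles S.p.A. (R1): 100% × 56% × 69% × 14% = 5.4096% of Highfield Capital LLC.
Chain via Cobalt Industries Corp. → Talon Ventures LLC → Wildmere Manufacturing Inc. (R1): 100% × 94% × 11% × 39% = 4.0326% of Highfield Capital LLC.
Aggregating (R2): 5.4096% + 4.0326% = 9.4422%.

9.4422%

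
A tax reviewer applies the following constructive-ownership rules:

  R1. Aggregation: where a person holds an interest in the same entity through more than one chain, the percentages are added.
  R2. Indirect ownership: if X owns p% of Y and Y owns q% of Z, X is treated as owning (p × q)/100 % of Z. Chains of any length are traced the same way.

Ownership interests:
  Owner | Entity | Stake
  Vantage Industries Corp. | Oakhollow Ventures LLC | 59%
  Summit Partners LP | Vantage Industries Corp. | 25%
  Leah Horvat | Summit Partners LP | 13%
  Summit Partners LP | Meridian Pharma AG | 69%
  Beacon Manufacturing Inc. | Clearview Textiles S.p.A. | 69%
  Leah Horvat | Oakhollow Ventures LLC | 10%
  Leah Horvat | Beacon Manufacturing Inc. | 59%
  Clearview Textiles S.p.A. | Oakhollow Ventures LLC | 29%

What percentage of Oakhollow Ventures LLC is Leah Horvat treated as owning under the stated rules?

Chain via Beacon Manufacturing Inc. → Clearview Textiles S.p.A. (R2): 59% × 69% × 29% = 11.8059% of Oakhollow Ventures LLC.
Chain via Summit Partners LP → Vantage Industries Corp. (R2): 13% × 25% × 59% = 1.9175% of Oakhollow Ventures LLC.
Direct interest in Oakhollow Ventures LLC: 10%.
Aggregating (R1): 11.8059% + 1.9175% + 10% = 23.7234%.

23.7234%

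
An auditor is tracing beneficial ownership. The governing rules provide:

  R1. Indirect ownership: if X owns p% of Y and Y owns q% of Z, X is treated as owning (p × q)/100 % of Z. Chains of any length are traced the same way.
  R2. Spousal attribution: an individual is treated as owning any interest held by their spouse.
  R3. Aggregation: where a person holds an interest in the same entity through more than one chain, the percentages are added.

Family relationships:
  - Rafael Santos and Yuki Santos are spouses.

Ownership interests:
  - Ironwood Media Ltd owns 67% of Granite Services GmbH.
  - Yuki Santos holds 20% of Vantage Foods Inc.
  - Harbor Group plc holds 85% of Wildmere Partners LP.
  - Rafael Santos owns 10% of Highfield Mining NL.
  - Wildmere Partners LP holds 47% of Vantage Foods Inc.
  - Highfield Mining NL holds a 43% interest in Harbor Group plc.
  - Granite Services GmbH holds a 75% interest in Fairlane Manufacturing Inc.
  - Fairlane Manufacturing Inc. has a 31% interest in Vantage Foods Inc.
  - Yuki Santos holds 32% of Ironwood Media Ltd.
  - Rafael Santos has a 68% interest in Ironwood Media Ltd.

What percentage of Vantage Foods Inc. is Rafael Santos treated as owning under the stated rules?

37.29535%

By spousal attribution (R2), Rafael Santos is treated as also owning Yuki Santos's interest in Ironwood Media Ltd, giving 68% + 32% = 100%.
By spousal attribution (R2), Rafael Santos is treated as owning Yuki Santos's 20% interest in Vantage Foods Inc.
Chain via Highfield Mining NL → Harbor Group plc → Wildmere Partners LP (R1): 10% × 43% × 85% × 47% = 1.71785% of Vantage Foods Inc.
Chain via Ironwood Media Ltd → Granite Services GmbH → Fairlane Manufacturing Inc. (R1): 100% × 67% × 75% × 31% = 15.5775% of Vantage Foods Inc.
Direct interest in Vantage Foods Inc: 20%.
Aggregating (R3): 1.71785% + 15.5775% + 20% = 37.29535%.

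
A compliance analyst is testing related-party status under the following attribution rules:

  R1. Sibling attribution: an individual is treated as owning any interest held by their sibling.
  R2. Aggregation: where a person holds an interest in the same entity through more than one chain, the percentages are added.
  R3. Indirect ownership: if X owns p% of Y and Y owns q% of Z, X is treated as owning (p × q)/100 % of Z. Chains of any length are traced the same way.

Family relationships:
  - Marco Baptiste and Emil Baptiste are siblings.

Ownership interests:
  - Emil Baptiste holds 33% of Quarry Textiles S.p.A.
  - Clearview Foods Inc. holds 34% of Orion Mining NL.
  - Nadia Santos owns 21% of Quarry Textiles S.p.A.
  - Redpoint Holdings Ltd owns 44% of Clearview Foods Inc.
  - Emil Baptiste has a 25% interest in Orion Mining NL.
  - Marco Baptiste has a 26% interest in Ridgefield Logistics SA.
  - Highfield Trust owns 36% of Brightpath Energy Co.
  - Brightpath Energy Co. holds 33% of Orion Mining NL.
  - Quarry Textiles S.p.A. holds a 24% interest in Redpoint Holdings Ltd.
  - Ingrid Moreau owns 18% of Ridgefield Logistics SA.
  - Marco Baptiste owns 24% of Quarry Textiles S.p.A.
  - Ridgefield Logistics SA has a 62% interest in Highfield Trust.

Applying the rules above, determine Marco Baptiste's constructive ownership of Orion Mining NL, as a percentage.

28.961584%

By sibling attribution (R1), Marco Baptiste is treated as also owning Emil Baptiste's interest in Quarry Textiles S.p.A, giving 24% + 33% = 57%.
By sibling attribution (R1), Marco Baptiste is treated as owning Emil Baptiste's 25% interest in Orion Mining NL.
Chain via Quarry Textiles S.p.A. → Redpoint Holdings Ltd → Clearview Foods Inc. (R3): 57% × 24% × 44% × 34% = 2.046528% of Orion Mining NL.
Chain via Ridgefield Logistics SA → Highfield Trust → Brightpath Energy Co. (R3): 26% × 62% × 36% × 33% = 1.915056% of Orion Mining NL.
Direct interest in Orion Mining NL: 25%.
Aggregating (R2): 2.046528% + 1.915056% + 25% = 28.961584%.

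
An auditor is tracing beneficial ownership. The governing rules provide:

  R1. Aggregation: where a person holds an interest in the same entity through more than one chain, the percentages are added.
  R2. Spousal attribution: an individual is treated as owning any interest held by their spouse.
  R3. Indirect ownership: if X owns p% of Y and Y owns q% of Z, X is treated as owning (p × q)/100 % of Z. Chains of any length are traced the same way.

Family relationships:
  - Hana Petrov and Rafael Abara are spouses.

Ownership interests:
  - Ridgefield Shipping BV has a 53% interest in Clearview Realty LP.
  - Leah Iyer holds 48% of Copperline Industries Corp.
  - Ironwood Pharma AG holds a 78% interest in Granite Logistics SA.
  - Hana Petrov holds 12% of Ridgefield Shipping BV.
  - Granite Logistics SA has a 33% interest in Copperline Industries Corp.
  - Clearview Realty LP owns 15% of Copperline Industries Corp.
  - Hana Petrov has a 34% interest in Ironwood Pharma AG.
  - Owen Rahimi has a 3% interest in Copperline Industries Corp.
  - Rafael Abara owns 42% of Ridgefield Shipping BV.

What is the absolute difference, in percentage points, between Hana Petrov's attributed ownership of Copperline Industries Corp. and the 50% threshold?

By spousal attribution (R2), Hana Petrov is treated as also owning Rafael Abara's interest in Ridgefield Shipping BV, giving 12% + 42% = 54%.
Chain via Ridgefield Shipping BV → Clearview Realty LP (R3): 54% × 53% × 15% = 4.293% of Copperline Industries Corp.
Chain via Ironwood Pharma AG → Granite Logistics SA (R3): 34% × 78% × 33% = 8.7516% of Copperline Industries Corp.
Aggregating (R1): 4.293% + 8.7516% = 13.0446%.
13.0446% falls short of the 50% threshold by 36.9554 percentage points.

36.9554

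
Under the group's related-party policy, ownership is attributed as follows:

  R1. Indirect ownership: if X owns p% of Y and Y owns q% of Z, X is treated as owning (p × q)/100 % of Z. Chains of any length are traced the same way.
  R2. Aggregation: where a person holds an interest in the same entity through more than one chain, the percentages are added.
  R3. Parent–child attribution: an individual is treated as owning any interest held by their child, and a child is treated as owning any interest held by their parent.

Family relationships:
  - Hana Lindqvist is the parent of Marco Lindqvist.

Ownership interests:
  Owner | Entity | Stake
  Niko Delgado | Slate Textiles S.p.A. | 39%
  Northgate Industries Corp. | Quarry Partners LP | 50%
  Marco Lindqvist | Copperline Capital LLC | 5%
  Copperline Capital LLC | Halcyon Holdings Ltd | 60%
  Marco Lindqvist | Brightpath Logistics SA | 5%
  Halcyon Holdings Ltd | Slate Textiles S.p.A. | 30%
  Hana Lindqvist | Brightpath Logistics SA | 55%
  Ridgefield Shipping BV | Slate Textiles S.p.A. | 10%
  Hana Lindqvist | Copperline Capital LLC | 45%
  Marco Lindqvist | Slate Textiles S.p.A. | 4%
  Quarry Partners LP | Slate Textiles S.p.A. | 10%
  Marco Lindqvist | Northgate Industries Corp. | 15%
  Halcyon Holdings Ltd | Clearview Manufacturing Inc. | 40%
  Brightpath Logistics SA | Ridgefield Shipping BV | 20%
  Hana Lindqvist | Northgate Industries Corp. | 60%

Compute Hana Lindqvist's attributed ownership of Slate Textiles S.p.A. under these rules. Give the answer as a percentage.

17.95%

By parent–child attribution (R3), Hana Lindqvist is treated as also owning Marco Lindqvist's interest in Brightpath Logistics SA, giving 55% + 5% = 60%.
By parent–child attribution (R3), Hana Lindqvist is treated as also owning Marco Lindqvist's interest in Northgate Industries Corp, giving 60% + 15% = 75%.
By parent–child attribution (R3), Hana Lindqvist is treated as also owning Marco Lindqvist's interest in Copperline Capital LLC, giving 45% + 5% = 50%.
By parent–child attribution (R3), Hana Lindqvist is treated as owning Marco Lindqvist's 4% interest in Slate Textiles S.p.A.
Chain via Brightpath Logistics SA → Ridgefield Shipping BV (R1): 60% × 20% × 10% = 1.2% of Slate Textiles S.p.A.
Chain via Northgate Industries Corp. → Quarry Partners LP (R1): 75% × 50% × 10% = 3.75% of Slate Textiles S.p.A.
Chain via Copperline Capital LLC → Halcyon Holdings Ltd (R1): 50% × 60% × 30% = 9% of Slate Textiles S.p.A.
Direct interest in Slate Textiles S.p.A: 4%.
Aggregating (R2): 1.2% + 3.75% + 9% + 4% = 17.95%.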